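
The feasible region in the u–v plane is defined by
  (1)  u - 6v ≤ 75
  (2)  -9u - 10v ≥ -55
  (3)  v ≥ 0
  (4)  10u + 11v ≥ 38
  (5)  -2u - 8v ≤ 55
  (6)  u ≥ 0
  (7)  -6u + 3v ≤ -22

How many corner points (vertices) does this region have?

4

Pairwise boundary intersections that survive every other constraint:
  (55/9, 0)
  (385/87, 44/29)
  (19/5, 0)
  (89/24, 1/12)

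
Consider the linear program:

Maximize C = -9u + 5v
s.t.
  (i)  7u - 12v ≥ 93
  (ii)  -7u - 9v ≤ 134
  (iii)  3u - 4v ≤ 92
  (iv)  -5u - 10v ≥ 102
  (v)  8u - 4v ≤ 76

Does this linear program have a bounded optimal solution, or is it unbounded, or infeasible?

Vertices and C = -9u + 5v:
  (-257/49, -227/21) → C = -1006/147
  (-147/65, -1179/130) → C = -3249/130
  (37/25, -401/25) → C = -2338/25
  (88/25, -299/25) → C = -2287/25
The feasible region has finitely many vertices and no improving ray; the maximum is -1006/147 at (-257/49, -227/21).

bounded optimum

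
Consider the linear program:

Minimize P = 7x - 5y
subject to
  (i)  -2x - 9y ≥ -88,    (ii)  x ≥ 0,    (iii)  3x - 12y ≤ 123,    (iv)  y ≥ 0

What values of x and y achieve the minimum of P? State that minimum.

Vertices and P = 7x - 5y:
  (0, 88/9) → P = -440/9
  (721/17, 6/17) → P = 5017/17
  (0, 0) → P = 0
  (41, 0) → P = 287

x = 0, y = 88/9, minimum P = -440/9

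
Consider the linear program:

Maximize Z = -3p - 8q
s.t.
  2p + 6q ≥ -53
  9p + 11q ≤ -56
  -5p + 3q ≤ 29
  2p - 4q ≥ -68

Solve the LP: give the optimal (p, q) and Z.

Feasible corners and Z = -3p - 8q:
  (247/32, -365/32) → Z = 2179/32
  (-37/4, -23/4) → Z = 295/4
  (-487/82, -19/82) → Z = 1613/82

The optimum lies where 2p + 6q = -53 and -5p + 3q = 29.
Solving simultaneously gives p = -37/4, q = -23/4.

p = -37/4, q = -23/4, maximum Z = 295/4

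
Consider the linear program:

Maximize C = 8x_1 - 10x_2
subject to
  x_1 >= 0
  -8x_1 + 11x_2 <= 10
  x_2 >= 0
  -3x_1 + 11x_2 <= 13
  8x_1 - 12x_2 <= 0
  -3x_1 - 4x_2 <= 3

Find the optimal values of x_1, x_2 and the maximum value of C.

Feasible corners and C = 8x_1 - 10x_2:
  (0, 10/11) → C = -100/11
  (0, 0) → C = 0
  (3/5, 74/55) → C = -476/55
  (3, 2) → C = 4

The binding constraints are -3x_1 + 11x_2 = 13 and 8x_1 - 12x_2 = 0.
Solving simultaneously gives x_1 = 3, x_2 = 2.

x_1 = 3, x_2 = 2, maximum C = 4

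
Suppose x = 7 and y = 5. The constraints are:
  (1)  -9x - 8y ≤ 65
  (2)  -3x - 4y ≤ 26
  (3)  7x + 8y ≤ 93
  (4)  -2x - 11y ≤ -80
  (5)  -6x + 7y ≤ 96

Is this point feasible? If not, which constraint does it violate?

not feasible — violates (4)

Constraint (4): -2x - 11y = -69, which is not ≤ -80. All other constraints are satisfied.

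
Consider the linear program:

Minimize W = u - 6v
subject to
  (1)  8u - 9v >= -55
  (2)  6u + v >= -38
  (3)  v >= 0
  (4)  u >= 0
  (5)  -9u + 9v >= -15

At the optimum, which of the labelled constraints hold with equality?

Extreme points and W = u - 6v:
  (0, 55/9) → W = -110/3
  (70, 205/3) → W = -340
  (0, 0) → W = 0
  (5/3, 0) → W = 5/3

The minimum is at (70, 205/3). Substituting into each constraint, equality holds for (1) and (5); the remaining constraints have slack.

(1) and (5)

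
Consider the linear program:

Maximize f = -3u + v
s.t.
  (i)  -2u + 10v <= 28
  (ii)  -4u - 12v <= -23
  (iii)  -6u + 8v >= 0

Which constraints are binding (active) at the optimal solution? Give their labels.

(i) and (ii)

Feasible corners and f = -3u + v:
  (-53/32, 79/32) → f = 119/16
  (56/11, 42/11) → f = -126/11
  (23/13, 69/52) → f = -207/52

The maximum is at (-53/32, 79/32). Substituting into each constraint, equality holds for (i) and (ii); the remaining constraints have slack.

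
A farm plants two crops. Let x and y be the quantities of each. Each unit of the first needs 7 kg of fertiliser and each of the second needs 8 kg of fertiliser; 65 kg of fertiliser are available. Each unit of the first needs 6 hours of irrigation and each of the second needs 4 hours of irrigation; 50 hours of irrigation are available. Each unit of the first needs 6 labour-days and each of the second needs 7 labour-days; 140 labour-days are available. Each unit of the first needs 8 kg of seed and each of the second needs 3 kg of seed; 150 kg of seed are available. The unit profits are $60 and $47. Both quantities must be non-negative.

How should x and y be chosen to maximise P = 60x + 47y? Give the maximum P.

Feasible corners and P = 60x + 47y:
  (0, 0) → P = 0
  (0, 65/8) → P = 3055/8
  (25/3, 0) → P = 500
  (7, 2) → P = 514

The optimum lies where 7x + 8y = 65 and 6x + 4y = 50.
Solving simultaneously gives x = 7, y = 2.

x = 7, y = 2, maximum P = 514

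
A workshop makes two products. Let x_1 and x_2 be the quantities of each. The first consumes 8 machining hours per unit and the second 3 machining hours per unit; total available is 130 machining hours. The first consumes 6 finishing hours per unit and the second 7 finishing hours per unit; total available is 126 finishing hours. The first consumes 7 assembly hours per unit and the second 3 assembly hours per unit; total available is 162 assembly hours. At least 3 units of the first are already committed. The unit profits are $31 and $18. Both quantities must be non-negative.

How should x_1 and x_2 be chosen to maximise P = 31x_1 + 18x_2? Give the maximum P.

x_1 = 14, x_2 = 6, maximum P = 542

Feasible corners and P = 31x_1 + 18x_2:
  (65/4, 0) → P = 2015/4
  (3, 0) → P = 93
  (14, 6) → P = 542
  (3, 108/7) → P = 2595/7

At the optimal vertex, 8x_1 + 3x_2 = 130 and 6x_1 + 7x_2 = 126.
Solving simultaneously gives x_1 = 14, x_2 = 6.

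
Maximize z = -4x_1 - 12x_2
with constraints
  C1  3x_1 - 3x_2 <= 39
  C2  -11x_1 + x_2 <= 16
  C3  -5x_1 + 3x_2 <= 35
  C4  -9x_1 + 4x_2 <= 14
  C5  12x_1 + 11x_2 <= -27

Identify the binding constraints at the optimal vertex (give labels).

Corner points and z = -4x_1 - 12x_2:
  (-29/10, -159/10) → z = 1012/5
  (116/23, -183/23) → z = 1732/23
  (-29/19, -15/19) → z = 296/19

The maximum is at (-29/10, -159/10). Substituting into each constraint, equality holds for C1 and C2; the remaining constraints have slack.

C1 and C2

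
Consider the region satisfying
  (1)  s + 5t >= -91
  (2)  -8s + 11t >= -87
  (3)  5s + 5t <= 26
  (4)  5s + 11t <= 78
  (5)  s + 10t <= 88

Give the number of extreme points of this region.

The feasible vertices (each the meet of two boundaries and inside every other half-plane) are:
  (-566/51, -815/51)
  (-270, 179/5)
  (721/95, -227/95)
  (-52/15, 26/3)
  (-188/39, 362/39)

5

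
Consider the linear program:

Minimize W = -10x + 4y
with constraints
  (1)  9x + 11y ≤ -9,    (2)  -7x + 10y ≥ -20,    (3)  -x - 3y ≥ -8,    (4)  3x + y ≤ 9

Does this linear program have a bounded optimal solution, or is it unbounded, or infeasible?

Vertices and W = -10x + 4y:
  (130/167, -243/167) → W = -2272/167
  (-115/16, 81/16) → W = 737/8
The feasible region has finitely many vertices and no improving ray; the minimum is -2272/167 at (130/167, -243/167).

bounded optimum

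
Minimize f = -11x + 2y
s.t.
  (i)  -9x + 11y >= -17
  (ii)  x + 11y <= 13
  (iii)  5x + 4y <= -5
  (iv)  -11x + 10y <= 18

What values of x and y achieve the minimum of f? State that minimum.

Vertices and f = -11x + 2y:
  (1/7, -10/7) → f = -31/7
  (-368/31, -349/31) → f = 3350/31
  (-61/47, 35/94) → f = 706/47

The binding constraints are -9x + 11y = -17 and 5x + 4y = -5.
Solving simultaneously gives x = 1/7, y = -10/7.

x = 1/7, y = -10/7, minimum f = -31/7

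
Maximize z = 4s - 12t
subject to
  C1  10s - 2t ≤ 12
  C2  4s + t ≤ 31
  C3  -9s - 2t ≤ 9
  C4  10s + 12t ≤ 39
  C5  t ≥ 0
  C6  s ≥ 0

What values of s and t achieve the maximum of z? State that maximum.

s = 6/5, t = 0, maximum z = 24/5

Feasible corners and z = 4s - 12t:
  (111/70, 27/14) → z = -84/5
  (6/5, 0) → z = 24/5
  (0, 13/4) → z = -39
  (0, 0) → z = 0

The optimum lies where 10s - 2t = 12 and t = 0.
Solving simultaneously gives s = 6/5, t = 0.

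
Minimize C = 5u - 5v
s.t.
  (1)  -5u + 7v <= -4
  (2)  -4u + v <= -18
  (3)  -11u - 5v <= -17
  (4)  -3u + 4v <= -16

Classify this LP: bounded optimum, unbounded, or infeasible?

Feasible corners and C = 5u - 5v:
  (96, 68) → C = 140
  (107/31, -130/31) → C = 1185/31
  (56/13, -10/13) → C = 330/13
The feasible region has finitely many vertices and no improving ray; the minimum is 330/13 at (56/13, -10/13).

bounded optimum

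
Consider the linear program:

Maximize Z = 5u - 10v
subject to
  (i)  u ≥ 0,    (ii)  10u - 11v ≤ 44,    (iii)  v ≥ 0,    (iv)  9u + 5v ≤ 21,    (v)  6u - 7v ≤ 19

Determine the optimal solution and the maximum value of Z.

The binding constraints are v = 0 and 9u + 5v = 21.
Solving simultaneously gives u = 7/3, v = 0.

u = 7/3, v = 0, maximum Z = 35/3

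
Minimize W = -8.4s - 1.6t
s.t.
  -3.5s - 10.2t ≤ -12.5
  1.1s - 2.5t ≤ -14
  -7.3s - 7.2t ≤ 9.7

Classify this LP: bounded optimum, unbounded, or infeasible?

From the feasible point (-12505/2617, 9153/2617), moving in the direction (2.5, 1.1) keeps every constraint satisfied while W decreases without bound.

unbounded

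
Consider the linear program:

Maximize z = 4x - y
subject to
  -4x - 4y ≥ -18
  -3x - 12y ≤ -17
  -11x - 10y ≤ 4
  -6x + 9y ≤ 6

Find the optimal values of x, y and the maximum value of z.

x = 37/9, y = 7/18, maximum z = 289/18

Extreme points and z = 4x - y:
  (37/9, 7/18) → z = 289/18
  (23/10, 11/5) → z = 7
  (9/11, 40/33) → z = 68/33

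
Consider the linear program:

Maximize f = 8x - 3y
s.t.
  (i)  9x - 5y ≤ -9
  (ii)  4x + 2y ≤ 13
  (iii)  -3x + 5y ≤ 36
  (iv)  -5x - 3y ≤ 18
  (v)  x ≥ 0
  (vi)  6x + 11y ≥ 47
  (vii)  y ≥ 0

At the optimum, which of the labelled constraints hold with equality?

Feasible corners and f = 8x - 3y:
  (47/38, 153/38) → f = -83/38
  (136/129, 159/43) → f = -343/129
  (0, 13/2) → f = -39/2
  (0, 47/11) → f = -141/11

The maximum is at (47/38, 153/38). Substituting into each constraint, equality holds for (i) and (ii); the remaining constraints have slack.

(i) and (ii)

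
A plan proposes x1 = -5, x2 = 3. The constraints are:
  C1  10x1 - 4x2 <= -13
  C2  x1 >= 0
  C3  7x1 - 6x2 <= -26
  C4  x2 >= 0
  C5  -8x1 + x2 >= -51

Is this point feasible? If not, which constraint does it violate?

Constraint C2: x1 = -5, which is not ≥ 0. All other constraints are satisfied.

not feasible — violates C2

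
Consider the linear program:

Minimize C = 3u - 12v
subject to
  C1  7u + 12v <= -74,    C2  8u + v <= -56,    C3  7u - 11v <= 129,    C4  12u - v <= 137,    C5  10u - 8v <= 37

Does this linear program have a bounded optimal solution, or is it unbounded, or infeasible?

From the feasible point (-598/89, -200/89), moving in the direction (-12, 7) keeps every constraint satisfied while C decreases without bound.

unbounded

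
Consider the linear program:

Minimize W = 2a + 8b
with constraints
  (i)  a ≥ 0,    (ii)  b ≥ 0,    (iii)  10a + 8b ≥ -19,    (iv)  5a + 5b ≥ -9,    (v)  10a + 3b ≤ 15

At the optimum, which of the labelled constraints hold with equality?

Vertices and W = 2a + 8b:
  (0, 0) → W = 0
  (0, 5) → W = 40
  (3/2, 0) → W = 3

The minimum is at (0, 0). Substituting into each constraint, equality holds for (i) and (ii); the remaining constraints have slack.

(i) and (ii)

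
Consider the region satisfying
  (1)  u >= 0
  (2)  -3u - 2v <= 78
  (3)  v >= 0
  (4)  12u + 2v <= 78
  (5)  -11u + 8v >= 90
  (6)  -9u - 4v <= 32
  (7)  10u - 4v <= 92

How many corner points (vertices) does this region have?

3

Intersecting each pair of boundary lines and keeping only the points that satisfy every inequality leaves:
  (0, 39)
  (0, 45/4)
  (222/59, 969/59)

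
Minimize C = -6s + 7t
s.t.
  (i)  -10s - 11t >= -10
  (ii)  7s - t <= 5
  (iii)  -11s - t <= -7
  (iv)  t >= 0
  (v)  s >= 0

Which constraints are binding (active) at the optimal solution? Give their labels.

Feasible corners and C = -6s + 7t:
  (65/87, 20/87) → C = -250/87
  (67/111, 40/111) → C = -122/111
  (5/7, 0) → C = -30/7
  (7/11, 0) → C = -42/11

The minimum is at (5/7, 0). Substituting into each constraint, equality holds for (ii) and (iv); the remaining constraints have slack.

(ii) and (iv)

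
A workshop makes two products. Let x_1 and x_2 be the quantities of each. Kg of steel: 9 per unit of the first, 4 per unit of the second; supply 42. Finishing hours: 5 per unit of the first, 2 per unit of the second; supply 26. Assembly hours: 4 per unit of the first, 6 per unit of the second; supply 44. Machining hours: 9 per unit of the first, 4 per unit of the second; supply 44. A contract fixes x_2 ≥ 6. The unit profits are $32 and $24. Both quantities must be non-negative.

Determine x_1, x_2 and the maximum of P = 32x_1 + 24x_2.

Extreme points and P = 32x_1 + 24x_2:
  (0, 22/3) → P = 176
  (0, 6) → P = 144
  (2, 6) → P = 208

At the optimal vertex, 9x_1 + 4x_2 = 42 and 4x_1 + 6x_2 = 44.
Solving simultaneously gives x_1 = 2, x_2 = 6.

x_1 = 2, x_2 = 6, maximum P = 208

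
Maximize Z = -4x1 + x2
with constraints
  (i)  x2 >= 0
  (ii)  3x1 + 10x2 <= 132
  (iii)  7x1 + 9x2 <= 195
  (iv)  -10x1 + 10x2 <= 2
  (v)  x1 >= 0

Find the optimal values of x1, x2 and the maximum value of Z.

Feasible corners and Z = -4x1 + x2:
  (195/7, 0) → Z = -780/7
  (0, 0) → Z = 0
  (762/43, 339/43) → Z = -63
  (10, 51/5) → Z = -149/5
  (0, 1/5) → Z = 1/5

The binding constraints are -10x1 + 10x2 = 2 and x1 = 0.
Solving simultaneously gives x1 = 0, x2 = 1/5.

x1 = 0, x2 = 1/5, maximum Z = 1/5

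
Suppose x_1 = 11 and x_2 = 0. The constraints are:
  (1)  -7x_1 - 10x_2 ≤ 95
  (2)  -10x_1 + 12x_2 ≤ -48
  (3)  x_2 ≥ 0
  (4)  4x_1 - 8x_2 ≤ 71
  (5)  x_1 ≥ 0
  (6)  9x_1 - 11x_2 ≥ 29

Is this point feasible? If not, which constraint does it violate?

(1): -77 ≤ 95 ✓
(2): -110 ≤ -48 ✓
(3): 0 ≥ 0 ✓
(4): 44 ≤ 71 ✓
(5): 11 ≥ 0 ✓
(6): 99 ≥ 29 ✓

feasible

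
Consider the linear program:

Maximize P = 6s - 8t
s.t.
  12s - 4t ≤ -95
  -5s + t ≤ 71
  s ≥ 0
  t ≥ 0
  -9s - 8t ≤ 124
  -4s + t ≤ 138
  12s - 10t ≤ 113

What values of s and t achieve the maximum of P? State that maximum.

Extreme points and P = 6s - 8t:
  (0, 95/4) → P = -190
  (0, 71) → P = -568
  (67, 406) → P = -2846
The feasible region is unbounded (it extends along (1, 3), (1, 4)), but P strictly decreases along every unbounded feasible direction, so there is no improving ray and the maximum is attained at a vertex.

s = 0, t = 95/4, maximum P = -190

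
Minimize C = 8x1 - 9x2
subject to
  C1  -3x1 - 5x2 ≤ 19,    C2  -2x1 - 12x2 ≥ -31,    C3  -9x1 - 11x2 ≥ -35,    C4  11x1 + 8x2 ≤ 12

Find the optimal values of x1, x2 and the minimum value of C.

x1 = -383/26, x2 = 131/26, minimum C = -4243/26

Feasible corners and C = 8x1 - 9x2:
  (-383/26, 131/26) → C = -4243/26
  (212/31, -245/31) → C = 3901/31
  (-26/29, 317/116) → C = -3685/116

The binding constraints are -3x1 - 5x2 = 19 and -2x1 - 12x2 = -31.
Solving simultaneously gives x1 = -383/26, x2 = 131/26.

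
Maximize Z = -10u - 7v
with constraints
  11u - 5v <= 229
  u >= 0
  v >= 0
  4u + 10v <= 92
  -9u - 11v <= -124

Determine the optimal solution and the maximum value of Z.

At the optimal vertex, 4u + 10v = 92 and -9u - 11v = -124.
Solving simultaneously gives u = 114/23, v = 166/23.

u = 114/23, v = 166/23, maximum Z = -2302/23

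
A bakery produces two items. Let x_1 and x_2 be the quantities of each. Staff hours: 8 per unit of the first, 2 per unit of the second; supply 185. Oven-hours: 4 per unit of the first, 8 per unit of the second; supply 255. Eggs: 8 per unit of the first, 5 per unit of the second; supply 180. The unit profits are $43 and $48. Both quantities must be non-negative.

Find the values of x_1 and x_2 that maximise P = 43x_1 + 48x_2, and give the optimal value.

x_1 = 15/4, x_2 = 30, maximum P = 6405/4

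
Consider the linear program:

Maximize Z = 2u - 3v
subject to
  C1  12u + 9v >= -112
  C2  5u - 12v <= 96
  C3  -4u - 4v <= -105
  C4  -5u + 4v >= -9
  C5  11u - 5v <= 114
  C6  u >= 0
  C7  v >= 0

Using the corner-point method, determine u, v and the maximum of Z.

u = 38/3, v = 163/12, maximum Z = -185/12

The feasible region is unbounded (it extends along (0, 1), (5, 11)), but Z strictly decreases along every unbounded feasible direction, so there is no improving ray and the maximum is attained at a vertex.

At the optimal vertex, -4u - 4v = -105 and -5u + 4v = -9.
Solving simultaneously gives u = 38/3, v = 163/12.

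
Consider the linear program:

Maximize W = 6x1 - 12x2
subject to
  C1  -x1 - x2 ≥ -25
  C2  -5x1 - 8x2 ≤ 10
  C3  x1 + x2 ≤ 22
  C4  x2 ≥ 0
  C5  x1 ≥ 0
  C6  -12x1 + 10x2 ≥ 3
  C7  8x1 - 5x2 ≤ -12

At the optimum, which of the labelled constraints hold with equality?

C5 and C7

Extreme points and W = 6x1 - 12x2:
  (0, 22) → W = -264
  (98/13, 188/13) → W = -1668/13
  (0, 12/5) → W = -144/5

The maximum is at (0, 12/5). Substituting into each constraint, equality holds for C5 and C7; the remaining constraints have slack.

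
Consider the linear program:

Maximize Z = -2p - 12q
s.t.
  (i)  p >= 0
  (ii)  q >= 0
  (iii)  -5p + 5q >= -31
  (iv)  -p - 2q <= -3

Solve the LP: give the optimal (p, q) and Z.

p = 3, q = 0, maximum Z = -6

The feasible region is unbounded (it extends along (0, 1), (1, 1)), but Z strictly decreases along every unbounded feasible direction, so there is no improving ray and the maximum is attained at a vertex.

The optimum lies where q = 0 and -p - 2q = -3.
Solving simultaneously gives p = 3, q = 0.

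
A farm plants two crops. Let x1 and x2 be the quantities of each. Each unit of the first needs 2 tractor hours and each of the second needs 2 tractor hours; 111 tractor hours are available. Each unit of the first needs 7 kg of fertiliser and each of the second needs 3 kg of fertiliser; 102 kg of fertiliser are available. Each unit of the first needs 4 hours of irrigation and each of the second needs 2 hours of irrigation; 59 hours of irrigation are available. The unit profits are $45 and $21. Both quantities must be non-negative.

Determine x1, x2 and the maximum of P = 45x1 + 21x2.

x1 = 27/2, x2 = 5/2, maximum P = 660

Feasible corners and P = 45x1 + 21x2:
  (0, 0) → P = 0
  (0, 59/2) → P = 1239/2
  (102/7, 0) → P = 4590/7
  (27/2, 5/2) → P = 660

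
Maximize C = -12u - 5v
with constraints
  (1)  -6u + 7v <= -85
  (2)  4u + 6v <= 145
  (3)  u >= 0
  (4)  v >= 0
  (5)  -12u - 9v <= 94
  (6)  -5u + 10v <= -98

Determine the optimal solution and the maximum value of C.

Extreme points and C = -12u - 5v:
  (145/4, 0) → C = -435
  (1019/35, 333/70) → C = -26121/70
  (98/5, 0) → C = -1176/5

u = 98/5, v = 0, maximum C = -1176/5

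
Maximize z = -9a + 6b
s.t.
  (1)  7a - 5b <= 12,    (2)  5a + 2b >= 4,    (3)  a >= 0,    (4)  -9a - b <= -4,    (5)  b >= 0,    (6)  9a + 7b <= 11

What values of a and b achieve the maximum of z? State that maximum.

Corner points and z = -9a + 6b:
  (4/5, 0) → z = -36/5
  (6/17, 19/17) → z = 60/17
  (11/9, 0) → z = -11

The binding constraints are 5a + 2b = 4 and 9a + 7b = 11.
Solving simultaneously gives a = 6/17, b = 19/17.

a = 6/17, b = 19/17, maximum z = 60/17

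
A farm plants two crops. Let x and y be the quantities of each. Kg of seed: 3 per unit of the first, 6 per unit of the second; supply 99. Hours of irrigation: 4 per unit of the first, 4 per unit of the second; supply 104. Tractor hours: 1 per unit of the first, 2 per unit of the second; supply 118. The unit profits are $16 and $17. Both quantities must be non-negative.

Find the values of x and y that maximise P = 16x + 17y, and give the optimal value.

x = 19, y = 7, maximum P = 423

Vertices and P = 16x + 17y:
  (0, 0) → P = 0
  (0, 33/2) → P = 561/2
  (26, 0) → P = 416
  (19, 7) → P = 423

The optimum lies where 3x + 6y = 99 and 4x + 4y = 104.
Solving simultaneously gives x = 19, y = 7.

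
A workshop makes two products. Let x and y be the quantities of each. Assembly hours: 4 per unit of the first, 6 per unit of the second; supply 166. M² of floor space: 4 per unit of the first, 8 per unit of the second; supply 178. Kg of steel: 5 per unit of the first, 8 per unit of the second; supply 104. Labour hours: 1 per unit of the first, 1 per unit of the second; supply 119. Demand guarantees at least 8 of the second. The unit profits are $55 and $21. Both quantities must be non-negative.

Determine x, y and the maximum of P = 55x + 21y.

x = 8, y = 8, maximum P = 608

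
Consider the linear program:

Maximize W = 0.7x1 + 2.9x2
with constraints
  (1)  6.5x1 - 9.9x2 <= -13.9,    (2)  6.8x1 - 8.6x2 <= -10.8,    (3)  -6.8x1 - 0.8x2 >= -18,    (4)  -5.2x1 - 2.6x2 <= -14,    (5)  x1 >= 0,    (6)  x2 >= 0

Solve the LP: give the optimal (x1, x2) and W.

x1 = 0, x2 = 22.5, maximum W = 65.25

Feasible corners and W = 0.7x1 + 2.9x2:
  (1827/799, 144/47) → W = 83781/7990
  (577/390, 473/195) → W = 807/100
  (0, 45/2) → W = 261/4
  (0, 70/13) → W = 203/13

The binding constraints are -6.8x1 - 0.8x2 = -18 and x1 = 0.
Solving simultaneously gives x1 = 0, x2 = 45/2.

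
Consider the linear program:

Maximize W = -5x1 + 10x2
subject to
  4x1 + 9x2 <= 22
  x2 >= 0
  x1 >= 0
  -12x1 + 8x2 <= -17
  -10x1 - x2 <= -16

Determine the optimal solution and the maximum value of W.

x1 = 47/20, x2 = 7/5, maximum W = 9/4

Corner points and W = -5x1 + 10x2:
  (11/2, 0) → W = -55/2
  (47/20, 7/5) → W = 9/4
  (8/5, 0) → W = -8
  (145/92, 11/46) → W = -505/92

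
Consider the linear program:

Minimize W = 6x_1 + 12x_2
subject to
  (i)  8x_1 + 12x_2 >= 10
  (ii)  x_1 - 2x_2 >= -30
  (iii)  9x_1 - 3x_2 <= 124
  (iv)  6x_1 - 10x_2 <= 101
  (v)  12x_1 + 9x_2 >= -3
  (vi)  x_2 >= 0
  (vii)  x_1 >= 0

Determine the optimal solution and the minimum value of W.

Corner points and W = 6x_1 + 12x_2:
  (5/4, 0) → W = 15/2
  (0, 5/6) → W = 10
  (338/15, 394/15) → W = 2252/5
  (0, 15) → W = 180
  (124/9, 0) → W = 248/3

x_1 = 5/4, x_2 = 0, minimum W = 15/2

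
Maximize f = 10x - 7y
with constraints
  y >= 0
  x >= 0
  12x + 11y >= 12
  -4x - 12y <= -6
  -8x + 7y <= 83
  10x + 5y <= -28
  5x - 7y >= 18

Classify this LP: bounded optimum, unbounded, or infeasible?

infeasible

The boundaries y = 0 and 5x - 7y = 18 meet at (18/5, 0), but that point violates 10x + 5y ≤ -28. Every candidate vertex is excluded by some other constraint, so the feasible region is empty.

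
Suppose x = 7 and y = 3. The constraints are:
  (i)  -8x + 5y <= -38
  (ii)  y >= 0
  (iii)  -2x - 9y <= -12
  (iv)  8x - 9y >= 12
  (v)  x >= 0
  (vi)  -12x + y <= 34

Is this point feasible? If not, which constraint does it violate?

feasible

(i): -41 ≤ -38 ✓
(ii): 3 ≥ 0 ✓
(iii): -41 ≤ -12 ✓
(iv): 29 ≥ 12 ✓
(v): 7 ≥ 0 ✓
(vi): -81 ≤ 34 ✓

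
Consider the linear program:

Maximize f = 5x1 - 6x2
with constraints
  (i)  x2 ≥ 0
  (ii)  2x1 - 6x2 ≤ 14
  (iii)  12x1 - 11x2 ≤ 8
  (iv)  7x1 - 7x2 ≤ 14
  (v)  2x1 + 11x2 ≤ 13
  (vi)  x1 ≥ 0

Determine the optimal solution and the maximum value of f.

x1 = 2/3, x2 = 0, maximum f = 10/3

Vertices and f = 5x1 - 6x2:
  (2/3, 0) → f = 10/3
  (0, 0) → f = 0
  (3/2, 10/11) → f = 45/22
  (0, 13/11) → f = -78/11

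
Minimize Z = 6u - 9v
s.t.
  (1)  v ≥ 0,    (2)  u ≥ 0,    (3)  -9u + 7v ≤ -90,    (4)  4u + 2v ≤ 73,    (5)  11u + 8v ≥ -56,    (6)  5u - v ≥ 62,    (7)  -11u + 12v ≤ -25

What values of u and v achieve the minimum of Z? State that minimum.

Vertices and Z = 6u - 9v:
  (73/4, 0) → Z = 219/2
  (62/5, 0) → Z = 372/5
  (691/46, 297/46) → Z = 1473/46
  (172/13, 54/13) → Z = 42

At the optimal vertex, -9u + 7v = -90 and 4u + 2v = 73.
Solving simultaneously gives u = 691/46, v = 297/46.

u = 691/46, v = 297/46, minimum Z = 1473/46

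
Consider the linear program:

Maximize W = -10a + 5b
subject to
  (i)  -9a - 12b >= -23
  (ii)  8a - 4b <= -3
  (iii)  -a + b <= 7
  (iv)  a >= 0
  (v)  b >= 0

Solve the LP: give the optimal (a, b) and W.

a = 0, b = 23/12, maximum W = 115/12

Corner points and W = -10a + 5b:
  (14/33, 211/132) → W = 15/4
  (0, 23/12) → W = 115/12
  (0, 3/4) → W = 15/4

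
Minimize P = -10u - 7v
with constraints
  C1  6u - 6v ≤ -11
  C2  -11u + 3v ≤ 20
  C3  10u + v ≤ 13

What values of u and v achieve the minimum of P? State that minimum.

Corner points and P = -10u - 7v:
  (-29/16, 1/48) → P = 863/48
  (67/66, 94/33) → P = -331/11
  (19/41, 343/41) → P = -2591/41

u = 19/41, v = 343/41, minimum P = -2591/41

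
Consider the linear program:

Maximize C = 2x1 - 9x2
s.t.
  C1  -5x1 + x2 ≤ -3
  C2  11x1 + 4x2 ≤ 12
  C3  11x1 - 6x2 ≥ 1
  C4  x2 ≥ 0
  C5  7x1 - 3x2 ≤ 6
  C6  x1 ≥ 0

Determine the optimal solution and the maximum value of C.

x1 = 6/7, x2 = 0, maximum C = 12/7

Extreme points and C = 2x1 - 9x2:
  (24/31, 27/31) → C = -195/31
  (3/5, 0) → C = 6/5
  (60/61, 18/61) → C = -42/61
  (6/7, 0) → C = 12/7

The optimum lies where x2 = 0 and 7x1 - 3x2 = 6.
Solving simultaneously gives x1 = 6/7, x2 = 0.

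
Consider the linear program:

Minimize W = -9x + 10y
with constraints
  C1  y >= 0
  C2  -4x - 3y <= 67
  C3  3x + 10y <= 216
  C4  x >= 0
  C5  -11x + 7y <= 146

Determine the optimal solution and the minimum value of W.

x = 72, y = 0, minimum W = -648

Feasible corners and W = -9x + 10y:
  (72, 0) → W = -648
  (0, 0) → W = 0
  (52/131, 2814/131) → W = 27672/131
  (0, 146/7) → W = 1460/7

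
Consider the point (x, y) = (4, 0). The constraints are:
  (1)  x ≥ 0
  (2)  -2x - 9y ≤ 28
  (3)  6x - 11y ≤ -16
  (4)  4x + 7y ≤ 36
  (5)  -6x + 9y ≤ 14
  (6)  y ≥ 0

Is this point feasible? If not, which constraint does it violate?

Constraint (3): 6x - 11y = 24, which is not ≤ -16. All other constraints are satisfied.

not feasible — violates (3)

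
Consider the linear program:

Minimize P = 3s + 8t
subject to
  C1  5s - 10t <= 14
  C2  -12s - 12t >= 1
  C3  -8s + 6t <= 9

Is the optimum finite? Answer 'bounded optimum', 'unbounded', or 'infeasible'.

bounded optimum

Vertices and P = 3s + 8t:
  (79/90, -173/180) → P = -91/18
  (-87/25, -157/50) → P = -889/25
  (-19/28, 25/42) → P = 229/84
The feasible region has finitely many vertices and no improving ray; the minimum is -889/25 at (-87/25, -157/50).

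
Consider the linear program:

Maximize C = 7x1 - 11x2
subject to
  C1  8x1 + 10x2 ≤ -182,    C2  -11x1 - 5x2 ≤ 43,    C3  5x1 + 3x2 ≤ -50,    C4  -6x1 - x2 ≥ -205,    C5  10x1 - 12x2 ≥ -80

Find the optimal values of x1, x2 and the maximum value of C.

Corner points and C = 7x1 - 11x2:
  (121/8, -335/8) → C = 1133/2
  (1068/19, -2513/19) → C = 35119/19
  (665/13, -1325/13) → C = 19230/13

The optimum lies where -11x1 - 5x2 = 43 and -6x1 - x2 = -205.
Solving simultaneously gives x1 = 1068/19, x2 = -2513/19.

x1 = 1068/19, x2 = -2513/19, maximum C = 35119/19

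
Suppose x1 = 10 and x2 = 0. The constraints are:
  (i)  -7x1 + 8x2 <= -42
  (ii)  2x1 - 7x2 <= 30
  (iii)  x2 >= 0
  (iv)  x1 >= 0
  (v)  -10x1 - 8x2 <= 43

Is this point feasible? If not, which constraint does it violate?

(i): -70 ≤ -42 ✓
(ii): 20 ≤ 30 ✓
(iii): 0 ≥ 0 ✓
(iv): 10 ≥ 0 ✓
(v): -100 ≤ 43 ✓

feasible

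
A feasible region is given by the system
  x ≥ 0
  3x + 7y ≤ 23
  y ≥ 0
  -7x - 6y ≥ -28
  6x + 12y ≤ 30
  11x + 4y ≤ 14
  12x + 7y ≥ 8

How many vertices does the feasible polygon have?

5

The feasible vertices (each the meet of two boundaries and inside every other half-plane) are:
  (0, 5/2)
  (0, 8/7)
  (14/11, 0)
  (2/3, 0)
  (4/9, 41/18)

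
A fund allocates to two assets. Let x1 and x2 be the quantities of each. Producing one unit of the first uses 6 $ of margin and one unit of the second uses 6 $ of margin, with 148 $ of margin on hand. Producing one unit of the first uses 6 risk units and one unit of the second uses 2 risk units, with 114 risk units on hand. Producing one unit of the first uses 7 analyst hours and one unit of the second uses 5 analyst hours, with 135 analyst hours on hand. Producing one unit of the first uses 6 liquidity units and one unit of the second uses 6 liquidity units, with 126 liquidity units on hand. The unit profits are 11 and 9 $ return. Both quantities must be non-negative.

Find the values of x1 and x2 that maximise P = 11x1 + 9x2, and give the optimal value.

x1 = 15, x2 = 6, maximum P = 219

Vertices and P = 11x1 + 9x2:
  (0, 0) → P = 0
  (0, 21) → P = 189
  (19, 0) → P = 209
  (75/4, 3/4) → P = 213
  (15, 6) → P = 219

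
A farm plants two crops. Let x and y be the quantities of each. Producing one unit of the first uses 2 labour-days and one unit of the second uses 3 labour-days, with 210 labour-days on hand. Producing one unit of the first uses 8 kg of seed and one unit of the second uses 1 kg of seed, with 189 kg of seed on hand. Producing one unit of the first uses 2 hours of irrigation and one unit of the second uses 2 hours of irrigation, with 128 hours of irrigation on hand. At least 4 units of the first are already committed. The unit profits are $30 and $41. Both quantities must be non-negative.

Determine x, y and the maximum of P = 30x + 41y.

x = 4, y = 60, maximum P = 2580

Feasible corners and P = 30x + 41y:
  (189/8, 0) → P = 2835/4
  (4, 0) → P = 120
  (125/7, 323/7) → P = 16993/7
  (4, 60) → P = 2580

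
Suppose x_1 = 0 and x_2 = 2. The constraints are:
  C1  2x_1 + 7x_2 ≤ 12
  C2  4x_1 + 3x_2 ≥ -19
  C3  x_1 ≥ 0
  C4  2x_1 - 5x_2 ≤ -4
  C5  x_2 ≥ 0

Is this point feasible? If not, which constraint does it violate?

Constraint C1: 2x_1 + 7x_2 = 14, which is not ≤ 12. All other constraints are satisfied.

not feasible — violates C1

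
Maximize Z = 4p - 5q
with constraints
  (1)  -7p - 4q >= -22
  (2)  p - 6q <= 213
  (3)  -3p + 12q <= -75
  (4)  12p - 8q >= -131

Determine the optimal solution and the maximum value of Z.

p = 492/23, q = -1469/46, maximum Z = 11281/46

The binding constraints are -7p - 4q = -22 and p - 6q = 213.
Solving simultaneously gives p = 492/23, q = -1469/46.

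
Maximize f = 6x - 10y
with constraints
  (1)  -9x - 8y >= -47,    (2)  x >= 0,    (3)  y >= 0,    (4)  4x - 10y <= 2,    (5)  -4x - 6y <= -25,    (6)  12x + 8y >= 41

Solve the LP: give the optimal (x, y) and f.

x = 41/11, y = 37/22, maximum f = 61/11

Corner points and f = 6x - 10y:
  (0, 47/8) → f = -235/4
  (41/11, 37/22) → f = 61/11
  (0, 41/8) → f = -205/4
  (23/20, 17/5) → f = -271/10

The optimum lies where -9x - 8y = -47 and -4x - 6y = -25.
Solving simultaneously gives x = 41/11, y = 37/22.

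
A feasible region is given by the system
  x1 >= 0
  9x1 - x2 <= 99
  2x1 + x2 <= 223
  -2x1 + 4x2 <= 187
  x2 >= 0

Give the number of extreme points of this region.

The feasible vertices (each the meet of two boundaries and inside every other half-plane) are:
  (0, 187/4)
  (0, 0)
  (583/34, 1881/34)
  (11, 0)

4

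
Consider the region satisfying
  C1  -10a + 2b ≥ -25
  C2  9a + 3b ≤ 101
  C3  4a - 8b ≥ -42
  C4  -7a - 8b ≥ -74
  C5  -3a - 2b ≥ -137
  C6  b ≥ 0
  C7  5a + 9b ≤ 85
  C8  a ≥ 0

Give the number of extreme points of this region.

5

Pairwise boundary intersections that survive every other constraint:
  (174/47, 565/94)
  (5/2, 0)
  (32/11, 295/44)
  (0, 21/4)
  (0, 0)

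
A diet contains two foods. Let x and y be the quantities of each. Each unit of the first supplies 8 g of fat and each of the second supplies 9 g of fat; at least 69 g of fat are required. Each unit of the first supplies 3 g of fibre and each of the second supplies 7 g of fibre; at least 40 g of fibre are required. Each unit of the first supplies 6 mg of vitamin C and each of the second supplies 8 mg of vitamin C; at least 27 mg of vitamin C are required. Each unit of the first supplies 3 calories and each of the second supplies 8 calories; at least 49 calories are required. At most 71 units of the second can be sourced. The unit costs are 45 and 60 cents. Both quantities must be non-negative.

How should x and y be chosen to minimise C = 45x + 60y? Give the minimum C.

The feasible region is unbounded (it extends along (1, 0)), but C strictly increases along every unbounded feasible direction, so there is no improving ray and the minimum is attained at a vertex.

The optimum lies where 8x + 9y = 69 and 3x + 8y = 49.
Solving simultaneously gives x = 3, y = 5.

x = 3, y = 5, minimum C = 435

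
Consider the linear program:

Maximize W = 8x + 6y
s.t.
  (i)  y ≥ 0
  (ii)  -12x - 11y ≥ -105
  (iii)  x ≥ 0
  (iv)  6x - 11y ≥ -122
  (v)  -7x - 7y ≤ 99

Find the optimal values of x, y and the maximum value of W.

x = 35/4, y = 0, maximum W = 70

Corner points and W = 8x + 6y:
  (35/4, 0) → W = 70
  (0, 0) → W = 0
  (0, 105/11) → W = 630/11

The binding constraints are y = 0 and -12x - 11y = -105.
Solving simultaneously gives x = 35/4, y = 0.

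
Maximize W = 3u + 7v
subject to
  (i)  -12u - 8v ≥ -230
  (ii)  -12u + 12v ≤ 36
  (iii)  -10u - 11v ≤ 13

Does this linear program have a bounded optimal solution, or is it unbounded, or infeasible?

bounded optimum

Extreme points and W = 3u + 7v:
  (103/10, 133/10) → W = 124
  (1317/26, -614/13) → W = -4645/26
  (-46/21, 17/21) → W = -19/21
The feasible region has finitely many vertices and no improving ray; the maximum is 124 at (103/10, 133/10).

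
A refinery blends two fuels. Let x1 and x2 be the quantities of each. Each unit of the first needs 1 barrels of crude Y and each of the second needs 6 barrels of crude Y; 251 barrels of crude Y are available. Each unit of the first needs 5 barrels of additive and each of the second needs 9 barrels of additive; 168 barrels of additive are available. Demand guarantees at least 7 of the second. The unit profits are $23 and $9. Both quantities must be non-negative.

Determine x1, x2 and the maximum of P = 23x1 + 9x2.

x1 = 21, x2 = 7, maximum P = 546

Corner points and P = 23x1 + 9x2:
  (0, 56/3) → P = 168
  (0, 7) → P = 63
  (21, 7) → P = 546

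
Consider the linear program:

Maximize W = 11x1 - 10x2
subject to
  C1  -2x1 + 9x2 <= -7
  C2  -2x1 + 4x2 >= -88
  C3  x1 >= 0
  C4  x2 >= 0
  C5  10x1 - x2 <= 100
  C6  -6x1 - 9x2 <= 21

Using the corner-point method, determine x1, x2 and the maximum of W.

Feasible corners and W = 11x1 - 10x2:
  (7/2, 0) → W = 77/2
  (893/88, 65/44) → W = 8523/88
  (10, 0) → W = 110

The binding constraints are x2 = 0 and 10x1 - x2 = 100.
Solving simultaneously gives x1 = 10, x2 = 0.

x1 = 10, x2 = 0, maximum W = 110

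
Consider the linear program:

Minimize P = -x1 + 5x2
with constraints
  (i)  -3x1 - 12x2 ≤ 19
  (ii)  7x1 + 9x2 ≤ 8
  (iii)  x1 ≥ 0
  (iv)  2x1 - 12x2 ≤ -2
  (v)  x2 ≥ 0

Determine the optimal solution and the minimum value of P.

Corner points and P = -x1 + 5x2:
  (0, 8/9) → P = 40/9
  (13/17, 5/17) → P = 12/17
  (0, 1/6) → P = 5/6

At the optimal vertex, 7x1 + 9x2 = 8 and 2x1 - 12x2 = -2.
Solving simultaneously gives x1 = 13/17, x2 = 5/17.

x1 = 13/17, x2 = 5/17, minimum P = 12/17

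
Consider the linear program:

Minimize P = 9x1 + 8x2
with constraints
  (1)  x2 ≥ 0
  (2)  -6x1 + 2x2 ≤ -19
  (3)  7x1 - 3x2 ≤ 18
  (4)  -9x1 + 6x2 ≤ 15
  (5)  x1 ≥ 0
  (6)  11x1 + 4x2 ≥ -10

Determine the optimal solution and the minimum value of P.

x1 = 21/4, x2 = 25/4, minimum P = 389/4

Vertices and P = 9x1 + 8x2:
  (21/4, 25/4) → P = 389/4
  (8, 29/2) → P = 188
  (51/5, 89/5) → P = 1171/5

At the optimal vertex, -6x1 + 2x2 = -19 and 7x1 - 3x2 = 18.
Solving simultaneously gives x1 = 21/4, x2 = 25/4.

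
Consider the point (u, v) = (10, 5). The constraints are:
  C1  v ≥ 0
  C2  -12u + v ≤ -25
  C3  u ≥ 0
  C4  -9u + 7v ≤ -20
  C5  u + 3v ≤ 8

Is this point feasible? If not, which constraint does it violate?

Constraint C5: u + 3v = 25, which is not ≤ 8. All other constraints are satisfied.

not feasible — violates C5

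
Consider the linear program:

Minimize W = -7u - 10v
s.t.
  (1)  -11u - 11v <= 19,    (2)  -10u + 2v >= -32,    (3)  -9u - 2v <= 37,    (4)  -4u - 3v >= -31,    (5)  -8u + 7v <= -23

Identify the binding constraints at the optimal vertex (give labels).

(2) and (5)

Vertices and W = -7u - 10v:
  (157/66, -271/66) → W = 537/22
  (8/11, -27/11) → W = 214/11
  (89/27, 13/27) → W = -251/9

The minimum is at (89/27, 13/27). Substituting into each constraint, equality holds for (2) and (5); the remaining constraints have slack.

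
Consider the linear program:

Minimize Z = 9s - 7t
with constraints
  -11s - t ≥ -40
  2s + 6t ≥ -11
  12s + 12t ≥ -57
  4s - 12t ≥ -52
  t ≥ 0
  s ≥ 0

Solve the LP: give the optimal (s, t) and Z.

At the optimal vertex, 4s - 12t = -52 and s = 0.
Solving simultaneously gives s = 0, t = 13/3.

s = 0, t = 13/3, minimum Z = -91/3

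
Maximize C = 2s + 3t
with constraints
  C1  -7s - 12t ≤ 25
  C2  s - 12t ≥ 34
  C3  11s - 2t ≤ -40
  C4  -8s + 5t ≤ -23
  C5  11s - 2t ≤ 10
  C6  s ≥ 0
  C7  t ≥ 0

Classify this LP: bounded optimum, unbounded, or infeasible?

infeasible

The boundaries s = 0 and t = 0 meet at (0, 0), but that point violates s - 12t ≥ 34. Every candidate vertex is excluded by some other constraint, so the feasible region is empty.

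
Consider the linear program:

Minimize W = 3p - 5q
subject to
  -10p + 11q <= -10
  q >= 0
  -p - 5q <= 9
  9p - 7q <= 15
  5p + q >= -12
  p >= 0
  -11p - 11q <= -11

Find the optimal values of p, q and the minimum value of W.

The optimum lies where -10p + 11q = -10 and 9p - 7q = 15.
Solving simultaneously gives p = 95/29, q = 60/29.

p = 95/29, q = 60/29, minimum W = -15/29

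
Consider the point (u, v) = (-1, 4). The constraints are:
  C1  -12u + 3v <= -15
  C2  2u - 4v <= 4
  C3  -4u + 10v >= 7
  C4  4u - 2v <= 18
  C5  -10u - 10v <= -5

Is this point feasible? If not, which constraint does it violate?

Constraint C1: -12u + 3v = 24, which is not ≤ -15. All other constraints are satisfied.

not feasible — violates C1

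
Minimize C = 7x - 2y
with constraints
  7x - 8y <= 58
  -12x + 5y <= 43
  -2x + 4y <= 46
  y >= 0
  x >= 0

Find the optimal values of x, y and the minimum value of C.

Corner points and C = 7x - 2y:
  (50, 73/2) → C = 277
  (58/7, 0) → C = 58
  (29/19, 233/19) → C = -263/19
  (0, 43/5) → C = -86/5
  (0, 0) → C = 0

The optimum lies where -12x + 5y = 43 and x = 0.
Solving simultaneously gives x = 0, y = 43/5.

x = 0, y = 43/5, minimum C = -86/5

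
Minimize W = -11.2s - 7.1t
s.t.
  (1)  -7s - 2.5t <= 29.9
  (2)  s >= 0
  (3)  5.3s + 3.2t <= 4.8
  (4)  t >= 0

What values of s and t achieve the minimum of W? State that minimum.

s = 0, t = 1.5, minimum W = -10.65

Feasible corners and W = -11.2s - 7.1t:
  (0, 3/2) → W = -213/20
  (0, 0) → W = 0
  (48/53, 0) → W = -2688/265

The binding constraints are s = 0 and 5.3s + 3.2t = 4.8.
Solving simultaneously gives s = 0, t = 3/2.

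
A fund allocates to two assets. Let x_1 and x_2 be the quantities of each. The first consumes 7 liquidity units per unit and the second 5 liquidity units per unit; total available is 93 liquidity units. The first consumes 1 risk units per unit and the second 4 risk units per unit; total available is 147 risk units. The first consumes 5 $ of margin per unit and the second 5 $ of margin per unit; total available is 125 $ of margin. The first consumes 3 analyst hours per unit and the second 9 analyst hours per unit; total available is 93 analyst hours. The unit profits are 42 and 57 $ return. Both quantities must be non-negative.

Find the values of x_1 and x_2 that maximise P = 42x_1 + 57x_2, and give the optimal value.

Vertices and P = 42x_1 + 57x_2:
  (0, 0) → P = 0
  (0, 31/3) → P = 589
  (93/7, 0) → P = 558
  (31/4, 31/4) → P = 3069/4

x_1 = 31/4, x_2 = 31/4, maximum P = 3069/4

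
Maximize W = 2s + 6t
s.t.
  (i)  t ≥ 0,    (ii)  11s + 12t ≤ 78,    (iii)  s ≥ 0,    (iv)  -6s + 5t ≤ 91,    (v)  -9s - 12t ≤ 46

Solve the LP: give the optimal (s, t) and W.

Feasible corners and W = 2s + 6t:
  (78/11, 0) → W = 156/11
  (0, 0) → W = 0
  (0, 13/2) → W = 39

The binding constraints are 11s + 12t = 78 and s = 0.
Solving simultaneously gives s = 0, t = 13/2.

s = 0, t = 13/2, maximum W = 39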